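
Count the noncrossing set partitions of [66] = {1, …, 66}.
C_66 = 5632681584560312734993915705849145100

These noncrossing partitions are counted by the Catalan number C_n = (1/(n + 1)) · C(2n, n). For n = 66: C_66 = (1/67) · C(132, 66) = 377389666165540953244592352291892721700/67 = 5632681584560312734993915705849145100.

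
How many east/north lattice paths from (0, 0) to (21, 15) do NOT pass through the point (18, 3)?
Number of paths = 5567297410

Total paths from (0, 0) to (21, 15): C(36, 21) = 5567902560. Paths through (18, 3): (paths (0, 0) → (18, 3)) × (paths (18, 3) → (21, 15)) = C(21, 18) · C(15, 3) = 1330 · 455 = 605150. Avoidance count = 5567902560 − 605150 = 5567297410.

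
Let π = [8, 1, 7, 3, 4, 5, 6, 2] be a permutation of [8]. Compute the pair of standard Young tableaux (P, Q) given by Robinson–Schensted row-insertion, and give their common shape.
P = [1, 2, 4, 5, 6] / [3] / [7] / [8];  Q = [1, 3, 5, 6, 7] / [2] / [4] / [8];  common shape = (5, 1, 1, 1)

Row-insert the values π_1, π_2, … into P one at a time, bumping the leftmost entry strictly greater than the inserted value down to the next row. The recording tableau Q records, in position (i, j), the step at which that cell was added to P.
  Insert 8 (step 1): P = [8];  Q = [1]
  Insert 1 (step 2): P = [1] / [8];  Q = [1] / [2]
  Insert 7 (step 3): P = [1, 7] / [8];  Q = [1, 3] / [2]
  Insert 3 (step 4): P = [1, 3] / [7] / [8];  Q = [1, 3] / [2] / [4]
  Insert 4 (step 5): P = [1, 3, 4] / [7] / [8];  Q = [1, 3, 5] / [2] / [4]
  Insert 5 (step 6): P = [1, 3, 4, 5] / [7] / [8];  Q = [1, 3, 5, 6] / [2] / [4]
  Insert 6 (step 7): P = [1, 3, 4, 5, 6] / [7] / [8];  Q = [1, 3, 5, 6, 7] / [2] / [4]
  Insert 2 (step 8): P = [1, 2, 4, 5, 6] / [3] / [7] / [8];  Q = [1, 3, 5, 6, 7] / [2] / [4] / [8]
Final shape: (5, 1, 1, 1).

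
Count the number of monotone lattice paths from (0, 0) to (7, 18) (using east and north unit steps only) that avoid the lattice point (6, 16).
Number of paths = 256861

Total paths from (0, 0) to (7, 18): C(25, 7) = 480700. Paths through (6, 16): (paths (0, 0) → (6, 16)) × (paths (6, 16) → (7, 18)) = C(22, 6) · C(3, 1) = 74613 · 3 = 223839. Avoidance count = 480700 − 223839 = 256861.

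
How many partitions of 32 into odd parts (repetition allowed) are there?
p_odd(32) = 390

Enumerate partitions using only odd parts via the recurrence o(n, m) = o(n, m−2) + o(n−m, m) over odd m, starting from the largest odd part ≤ n. This gives p_odd(32) = 390. (Euler's theorem: equals the count of distinct-part partitions.)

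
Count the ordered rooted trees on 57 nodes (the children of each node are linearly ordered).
C_56 = 6852456927844873497549658464312

These ordered rooted trees are counted by the Catalan number C_n = (1/(n + 1)) · C(2n, n). For n = 56: C_56 = (1/57) · C(112, 56) = 390590044887157789360330532465784/57 = 6852456927844873497549658464312.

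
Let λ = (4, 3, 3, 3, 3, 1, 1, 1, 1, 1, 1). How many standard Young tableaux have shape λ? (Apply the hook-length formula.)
# SYT of shape (4, 3, 3, 3, 3, 1, 1, 1, 1, 1, 1) = 77597520

Hook-length formula: f^λ = n! / Π hook(c), product over all cells c of the Young diagram. For λ = (4, 3, 3, 3, 3, 1, 1, 1, 1, 1, 1), n = 22 boxes. Hook lengths by row (left-to-right, top-to-bottom): [14, 7, 6, 1]; [12, 5, 4]; [11, 4, 3]; [10, 3, 2]; [9, 2, 1]; [6]; [5]; [4]; [3]; [2]; [1]. Product of hooks = 14485008384000. So f^λ = 22! / 14485008384000 = 1124000727777607680000 / 14485008384000 = 77597520.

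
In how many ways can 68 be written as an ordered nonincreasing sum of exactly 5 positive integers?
p(68, 5 parts) = 8529

Partitions of n into exactly k parts are in bijection with partitions of n − k into at most k parts (subtract 1 from each part). So p(68, exactly 5) = p(63, parts ≤ 5). Computing via the recurrence p(m, j) = p(m, j−1) + p(m−j, j) gives 8529.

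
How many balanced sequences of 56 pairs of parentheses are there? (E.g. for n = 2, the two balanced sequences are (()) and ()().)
C_56 = 6852456927844873497549658464312

These balanced parentheses are counted by the Catalan number C_n = (1/(n + 1)) · C(2n, n). For n = 56: C_56 = (1/57) · C(112, 56) = 390590044887157789360330532465784/57 = 6852456927844873497549658464312.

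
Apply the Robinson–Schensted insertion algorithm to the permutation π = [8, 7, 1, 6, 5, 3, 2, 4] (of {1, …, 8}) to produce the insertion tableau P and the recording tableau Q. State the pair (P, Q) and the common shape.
P = [1, 2, 4] / [3] / [5] / [6] / [7] / [8];  Q = [1, 4, 8] / [2] / [3] / [5] / [6] / [7];  common shape = (3, 1, 1, 1, 1, 1)

Row-insert the values π_1, π_2, … into P one at a time, bumping the leftmost entry strictly greater than the inserted value down to the next row. The recording tableau Q records, in position (i, j), the step at which that cell was added to P.
  Insert 8 (step 1): P = [8];  Q = [1]
  Insert 7 (step 2): P = [7] / [8];  Q = [1] / [2]
  Insert 1 (step 3): P = [1] / [7] / [8];  Q = [1] / [2] / [3]
  Insert 6 (step 4): P = [1, 6] / [7] / [8];  Q = [1, 4] / [2] / [3]
  Insert 5 (step 5): P = [1, 5] / [6] / [7] / [8];  Q = [1, 4] / [2] / [3] / [5]
  Insert 3 (step 6): P = [1, 3] / [5] / [6] / [7] / [8];  Q = [1, 4] / [2] / [3] / [5] / [6]
  Insert 2 (step 7): P = [1, 2] / [3] / [5] / [6] / [7] / [8];  Q = [1, 4] / [2] / [3] / [5] / [6] / [7]
  Insert 4 (step 8): P = [1, 2, 4] / [3] / [5] / [6] / [7] / [8];  Q = [1, 4, 8] / [2] / [3] / [5] / [6] / [7]
Final shape: (3, 1, 1, 1, 1, 1).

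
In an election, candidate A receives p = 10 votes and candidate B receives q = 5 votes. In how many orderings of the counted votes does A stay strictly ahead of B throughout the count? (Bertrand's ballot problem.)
Strict-lead orderings = 1001

Total orderings of the 15 votes with 10 for A: C(15, 10) = 3003. By the Bertrand ballot formula (Cycle Lemma / reflection principle), the number of orderings in which A is strictly ahead of B throughout is (p − q)/(p + q) · C(p + q, p) = (10 − 5)/(10 + 5) · 3003 = 1001.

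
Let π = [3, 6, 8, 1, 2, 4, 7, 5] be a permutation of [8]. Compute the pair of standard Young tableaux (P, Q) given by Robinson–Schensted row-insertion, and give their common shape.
P = [1, 2, 4, 5] / [3, 6, 7] / [8];  Q = [1, 2, 3, 7] / [4, 5, 6] / [8];  common shape = (4, 3, 1)

Row-insert the values π_1, π_2, … into P one at a time, bumping the leftmost entry strictly greater than the inserted value down to the next row. The recording tableau Q records, in position (i, j), the step at which that cell was added to P.
  Insert 3 (step 1): P = [3];  Q = [1]
  Insert 6 (step 2): P = [3, 6];  Q = [1, 2]
  Insert 8 (step 3): P = [3, 6, 8];  Q = [1, 2, 3]
  Insert 1 (step 4): P = [1, 6, 8] / [3];  Q = [1, 2, 3] / [4]
  Insert 2 (step 5): P = [1, 2, 8] / [3, 6];  Q = [1, 2, 3] / [4, 5]
  Insert 4 (step 6): P = [1, 2, 4] / [3, 6, 8];  Q = [1, 2, 3] / [4, 5, 6]
  Insert 7 (step 7): P = [1, 2, 4, 7] / [3, 6, 8];  Q = [1, 2, 3, 7] / [4, 5, 6]
  Insert 5 (step 8): P = [1, 2, 4, 5] / [3, 6, 7] / [8];  Q = [1, 2, 3, 7] / [4, 5, 6] / [8]
Final shape: (4, 3, 1).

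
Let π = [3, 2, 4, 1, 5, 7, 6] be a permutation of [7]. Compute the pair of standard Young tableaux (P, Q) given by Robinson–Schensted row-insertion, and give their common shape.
P = [1, 4, 5, 6] / [2, 7] / [3];  Q = [1, 3, 5, 6] / [2, 7] / [4];  common shape = (4, 2, 1)

Row-insert the values π_1, π_2, … into P one at a time, bumping the leftmost entry strictly greater than the inserted value down to the next row. The recording tableau Q records, in position (i, j), the step at which that cell was added to P.
  Insert 3 (step 1): P = [3];  Q = [1]
  Insert 2 (step 2): P = [2] / [3];  Q = [1] / [2]
  Insert 4 (step 3): P = [2, 4] / [3];  Q = [1, 3] / [2]
  Insert 1 (step 4): P = [1, 4] / [2] / [3];  Q = [1, 3] / [2] / [4]
  Insert 5 (step 5): P = [1, 4, 5] / [2] / [3];  Q = [1, 3, 5] / [2] / [4]
  Insert 7 (step 6): P = [1, 4, 5, 7] / [2] / [3];  Q = [1, 3, 5, 6] / [2] / [4]
  Insert 6 (step 7): P = [1, 4, 5, 6] / [2, 7] / [3];  Q = [1, 3, 5, 6] / [2, 7] / [4]
Final shape: (4, 2, 1).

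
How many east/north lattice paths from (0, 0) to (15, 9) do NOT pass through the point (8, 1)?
Number of paths = 1249589

Total paths from (0, 0) to (15, 9): C(24, 15) = 1307504. Paths through (8, 1): (paths (0, 0) → (8, 1)) × (paths (8, 1) → (15, 9)) = C(9, 8) · C(15, 7) = 9 · 6435 = 57915. Avoidance count = 1307504 − 57915 = 1249589.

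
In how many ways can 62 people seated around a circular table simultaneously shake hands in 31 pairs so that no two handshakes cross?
C_31 = 14544636039226909

These noncrossing handshakes are counted by the Catalan number C_n = (1/(n + 1)) · C(2n, n). For n = 31: C_31 = (1/32) · C(62, 31) = 465428353255261088/32 = 14544636039226909.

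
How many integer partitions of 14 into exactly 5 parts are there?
p(14, 5 parts) = 23

Partitions of n into exactly k parts ↔ partitions of n − k into at most k parts (subtract 1 from each part). For n = 14, k = 5, the partitions are: 10+1+1+1+1, 9+2+1+1+1, 8+3+1+1+1, 8+2+2+1+1, 7+4+1+1+1, 7+3+2+1+1, 7+2+2+2+1, 6+5+1+1+1, 6+4+2+1+1, 6+3+3+1+1, 6+3+2+2+1, 6+2+2+2+2, 5+5+2+1+1, 5+4+3+1+1, 5+4+2+2+1, 5+3+3+2+1, 5+3+2+2+2, 4+4+4+1+1, 4+4+3+2+1, 4+4+2+2+2, 4+3+3+3+1, 4+3+3+2+2, 3+3+3+3+2. Count = 23.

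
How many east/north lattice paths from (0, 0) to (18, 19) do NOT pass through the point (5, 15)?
Number of paths = 17635732380

Total paths from (0, 0) to (18, 19): C(37, 18) = 17672631900. Paths through (5, 15): (paths (0, 0) → (5, 15)) × (paths (5, 15) → (18, 19)) = C(20, 5) · C(17, 13) = 15504 · 2380 = 36899520. Avoidance count = 17672631900 − 36899520 = 17635732380.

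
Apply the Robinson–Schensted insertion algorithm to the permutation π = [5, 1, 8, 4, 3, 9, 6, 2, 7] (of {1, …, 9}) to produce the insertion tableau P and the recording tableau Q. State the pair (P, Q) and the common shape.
P = [1, 2, 6, 7] / [3, 8, 9] / [4] / [5];  Q = [1, 3, 6, 9] / [2, 4, 7] / [5] / [8];  common shape = (4, 3, 1, 1)

Row-insert the values π_1, π_2, … into P one at a time, bumping the leftmost entry strictly greater than the inserted value down to the next row. The recording tableau Q records, in position (i, j), the step at which that cell was added to P.
  Insert 5 (step 1): P = [5];  Q = [1]
  Insert 1 (step 2): P = [1] / [5];  Q = [1] / [2]
  Insert 8 (step 3): P = [1, 8] / [5];  Q = [1, 3] / [2]
  Insert 4 (step 4): P = [1, 4] / [5, 8];  Q = [1, 3] / [2, 4]
  Insert 3 (step 5): P = [1, 3] / [4, 8] / [5];  Q = [1, 3] / [2, 4] / [5]
  Insert 9 (step 6): P = [1, 3, 9] / [4, 8] / [5];  Q = [1, 3, 6] / [2, 4] / [5]
  Insert 6 (step 7): P = [1, 3, 6] / [4, 8, 9] / [5];  Q = [1, 3, 6] / [2, 4, 7] / [5]
  Insert 2 (step 8): P = [1, 2, 6] / [3, 8, 9] / [4] / [5];  Q = [1, 3, 6] / [2, 4, 7] / [5] / [8]
  Insert 7 (step 9): P = [1, 2, 6, 7] / [3, 8, 9] / [4] / [5];  Q = [1, 3, 6, 9] / [2, 4, 7] / [5] / [8]
Final shape: (4, 3, 1, 1).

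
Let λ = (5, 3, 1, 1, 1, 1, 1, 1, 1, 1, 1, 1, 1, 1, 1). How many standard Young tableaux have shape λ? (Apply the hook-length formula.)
# SYT of shape (5, 3, 1, 1, 1, 1, 1, 1, 1, 1, 1, 1, 1, 1, 1) = 337365

Hook-length formula: f^λ = n! / Π hook(c), product over all cells c of the Young diagram. For λ = (5, 3, 1, 1, 1, 1, 1, 1, 1, 1, 1, 1, 1, 1, 1), n = 21 boxes. Hook lengths by row (left-to-right, top-to-bottom): [19, 5, 4, 2, 1]; [16, 2, 1]; [13]; [12]; [11]; [10]; [9]; [8]; [7]; [6]; [5]; [4]; [3]; [2]; [1]. Product of hooks = 151441145856000. So f^λ = 21! / 151441145856000 = 51090942171709440000 / 151441145856000 = 337365.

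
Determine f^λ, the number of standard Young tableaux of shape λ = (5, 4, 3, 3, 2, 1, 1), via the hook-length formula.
# SYT of shape (5, 4, 3, 3, 2, 1, 1) = 44089500

Hook-length formula: f^λ = n! / Π hook(c), product over all cells c of the Young diagram. For λ = (5, 4, 3, 3, 2, 1, 1), n = 19 boxes. Hook lengths by row (left-to-right, top-to-bottom): [11, 8, 6, 3, 1]; [9, 6, 4, 1]; [7, 4, 2]; [6, 3, 1]; [4, 1]; [2]; [1]. Product of hooks = 2759049216. So f^λ = 19! / 2759049216 = 121645100408832000 / 2759049216 = 44089500.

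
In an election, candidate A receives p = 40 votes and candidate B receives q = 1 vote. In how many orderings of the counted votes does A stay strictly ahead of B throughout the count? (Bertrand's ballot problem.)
Strict-lead orderings = 39

Total orderings of the 41 votes with 40 for A: C(41, 40) = 41. By the Bertrand ballot formula (Cycle Lemma / reflection principle), the number of orderings in which A is strictly ahead of B throughout is (p − q)/(p + q) · C(p + q, p) = (40 − 1)/(40 + 1) · 41 = 39.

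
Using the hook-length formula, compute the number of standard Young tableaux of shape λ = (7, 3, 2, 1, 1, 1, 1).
# SYT of shape (7, 3, 2, 1, 1, 1, 1) = 404250

Hook-length formula: f^λ = n! / Π hook(c), product over all cells c of the Young diagram. For λ = (7, 3, 2, 1, 1, 1, 1), n = 16 boxes. Hook lengths by row (left-to-right, top-to-bottom): [13, 8, 6, 4, 3, 2, 1]; [8, 3, 1]; [6, 1]; [4]; [3]; [2]; [1]. Product of hooks = 51757056. So f^λ = 16! / 51757056 = 20922789888000 / 51757056 = 404250.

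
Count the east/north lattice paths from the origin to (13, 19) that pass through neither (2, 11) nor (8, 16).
Number of paths = 302309844

Inclusion–exclusion. Total paths: C(32, 13) = 347373600. Through P₁: C(13, 2)·C(19, 11) = 5895396. Through P₂: C(24, 8)·C(8, 5) = 41186376. Since P₁ is strictly southwest of P₂, a monotone path through both must visit P₁ then P₂; paths through both = C(13, 2)·C(11, 6)·C(8, 5) = 2018016. Avoid both = 347373600 − 5895396 − 41186376 + 2018016 = 302309844.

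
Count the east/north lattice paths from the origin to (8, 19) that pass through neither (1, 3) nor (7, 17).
Number of paths = 666255

Inclusion–exclusion. Total paths: C(27, 8) = 2220075. Through P₁: C(4, 1)·C(23, 7) = 980628. Through P₂: C(24, 7)·C(3, 1) = 1038312. Since P₁ is strictly southwest of P₂, a monotone path through both must visit P₁ then P₂; paths through both = C(4, 1)·C(20, 6)·C(3, 1) = 465120. Avoid both = 2220075 − 980628 − 1038312 + 465120 = 666255.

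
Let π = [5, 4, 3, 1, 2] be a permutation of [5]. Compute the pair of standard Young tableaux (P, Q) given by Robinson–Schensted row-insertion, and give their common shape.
P = [1, 2] / [3] / [4] / [5];  Q = [1, 5] / [2] / [3] / [4];  common shape = (2, 1, 1, 1)

Row-insert the values π_1, π_2, … into P one at a time, bumping the leftmost entry strictly greater than the inserted value down to the next row. The recording tableau Q records, in position (i, j), the step at which that cell was added to P.
  Insert 5 (step 1): P = [5];  Q = [1]
  Insert 4 (step 2): P = [4] / [5];  Q = [1] / [2]
  Insert 3 (step 3): P = [3] / [4] / [5];  Q = [1] / [2] / [3]
  Insert 1 (step 4): P = [1] / [3] / [4] / [5];  Q = [1] / [2] / [3] / [4]
  Insert 2 (step 5): P = [1, 2] / [3] / [4] / [5];  Q = [1, 5] / [2] / [3] / [4]
Final shape: (2, 1, 1, 1).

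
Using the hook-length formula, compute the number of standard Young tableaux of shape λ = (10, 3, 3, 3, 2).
# SYT of shape (10, 3, 3, 3, 2) = 58605120

Hook-length formula: f^λ = n! / Π hook(c), product over all cells c of the Young diagram. For λ = (10, 3, 3, 3, 2), n = 21 boxes. Hook lengths by row (left-to-right, top-to-bottom): [14, 13, 11, 7, 6, 5, 4, 3, 2, 1]; [6, 5, 3]; [5, 4, 2]; [4, 3, 1]; [2, 1]. Product of hooks = 871782912000. So f^λ = 21! / 871782912000 = 51090942171709440000 / 871782912000 = 58605120.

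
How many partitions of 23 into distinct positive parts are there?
q(23) = 104

A partition into distinct parts is a strictly decreasing sequence summing to n. The recurrence d(n, m) = d(n, m−1) + d(n−m, m−1) (use part m at most once) with q(n) = d(n, n) gives q(23) = 104. (Euler's theorem: # distinct-part partitions = # odd-part partitions.)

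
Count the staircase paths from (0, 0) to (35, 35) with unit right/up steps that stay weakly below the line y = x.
C_35 = 3116285494907301262

These NE paths below the diagonal are counted by the Catalan number C_n = (1/(n + 1)) · C(2n, n). For n = 35: C_35 = (1/36) · C(70, 35) = 112186277816662845432/36 = 3116285494907301262.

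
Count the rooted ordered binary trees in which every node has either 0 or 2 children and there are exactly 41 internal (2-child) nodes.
C_41 = 10113918591637898134020

These full binary trees are counted by the Catalan number C_n = (1/(n + 1)) · C(2n, n). For n = 41: C_41 = (1/42) · C(82, 41) = 424784580848791721628840/42 = 10113918591637898134020.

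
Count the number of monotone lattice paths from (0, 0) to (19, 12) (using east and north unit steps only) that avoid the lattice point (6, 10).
Number of paths = 140279685

Total paths from (0, 0) to (19, 12): C(31, 19) = 141120525. Paths through (6, 10): (paths (0, 0) → (6, 10)) × (paths (6, 10) → (19, 12)) = C(16, 6) · C(15, 13) = 8008 · 105 = 840840. Avoidance count = 141120525 − 840840 = 140279685.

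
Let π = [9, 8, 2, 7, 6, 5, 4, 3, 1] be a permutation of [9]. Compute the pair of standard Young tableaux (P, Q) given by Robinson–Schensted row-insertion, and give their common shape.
P = [1, 3] / [2] / [4] / [5] / [6] / [7] / [8] / [9];  Q = [1, 4] / [2] / [3] / [5] / [6] / [7] / [8] / [9];  common shape = (2, 1, 1, 1, 1, 1, 1, 1)

Row-insert the values π_1, π_2, … into P one at a time, bumping the leftmost entry strictly greater than the inserted value down to the next row. The recording tableau Q records, in position (i, j), the step at which that cell was added to P.
  Insert 9 (step 1): P = [9];  Q = [1]
  Insert 8 (step 2): P = [8] / [9];  Q = [1] / [2]
  Insert 2 (step 3): P = [2] / [8] / [9];  Q = [1] / [2] / [3]
  Insert 7 (step 4): P = [2, 7] / [8] / [9];  Q = [1, 4] / [2] / [3]
  Insert 6 (step 5): P = [2, 6] / [7] / [8] / [9];  Q = [1, 4] / [2] / [3] / [5]
  Insert 5 (step 6): P = [2, 5] / [6] / [7] / [8] / [9];  Q = [1, 4] / [2] / [3] / [5] / [6]
  Insert 4 (step 7): P = [2, 4] / [5] / [6] / [7] / [8] / [9];  Q = [1, 4] / [2] / [3] / [5] / [6] / [7]
  Insert 3 (step 8): P = [2, 3] / [4] / [5] / [6] / [7] / [8] / [9];  Q = [1, 4] / [2] / [3] / [5] / [6] / [7] / [8]
  Insert 1 (step 9): P = [1, 3] / [2] / [4] / [5] / [6] / [7] / [8] / [9];  Q = [1, 4] / [2] / [3] / [5] / [6] / [7] / [8] / [9]
Final shape: (2, 1, 1, 1, 1, 1, 1, 1).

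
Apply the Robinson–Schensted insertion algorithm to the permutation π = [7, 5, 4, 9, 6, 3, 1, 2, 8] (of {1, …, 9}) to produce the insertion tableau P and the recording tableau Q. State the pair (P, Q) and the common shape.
P = [1, 2, 8] / [3, 6] / [4, 9] / [5] / [7];  Q = [1, 4, 9] / [2, 5] / [3, 8] / [6] / [7];  common shape = (3, 2, 2, 1, 1)

Row-insert the values π_1, π_2, … into P one at a time, bumping the leftmost entry strictly greater than the inserted value down to the next row. The recording tableau Q records, in position (i, j), the step at which that cell was added to P.
  Insert 7 (step 1): P = [7];  Q = [1]
  Insert 5 (step 2): P = [5] / [7];  Q = [1] / [2]
  Insert 4 (step 3): P = [4] / [5] / [7];  Q = [1] / [2] / [3]
  Insert 9 (step 4): P = [4, 9] / [5] / [7];  Q = [1, 4] / [2] / [3]
  Insert 6 (step 5): P = [4, 6] / [5, 9] / [7];  Q = [1, 4] / [2, 5] / [3]
  Insert 3 (step 6): P = [3, 6] / [4, 9] / [5] / [7];  Q = [1, 4] / [2, 5] / [3] / [6]
  Insert 1 (step 7): P = [1, 6] / [3, 9] / [4] / [5] / [7];  Q = [1, 4] / [2, 5] / [3] / [6] / [7]
  Insert 2 (step 8): P = [1, 2] / [3, 6] / [4, 9] / [5] / [7];  Q = [1, 4] / [2, 5] / [3, 8] / [6] / [7]
  Insert 8 (step 9): P = [1, 2, 8] / [3, 6] / [4, 9] / [5] / [7];  Q = [1, 4, 9] / [2, 5] / [3, 8] / [6] / [7]
Final shape: (3, 2, 2, 1, 1).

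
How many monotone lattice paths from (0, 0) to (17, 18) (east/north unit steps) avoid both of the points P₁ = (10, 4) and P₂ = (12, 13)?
Number of paths = 3124569630

Inclusion–exclusion. Total paths: C(35, 17) = 4537567650. Through P₁: C(14, 10)·C(21, 7) = 116396280. Through P₂: C(25, 12)·C(10, 5) = 1310475600. Since P₁ is strictly southwest of P₂, a monotone path through both must visit P₁ then P₂; paths through both = C(14, 10)·C(11, 2)·C(10, 5) = 13873860. Avoid both = 4537567650 − 116396280 − 1310475600 + 13873860 = 3124569630.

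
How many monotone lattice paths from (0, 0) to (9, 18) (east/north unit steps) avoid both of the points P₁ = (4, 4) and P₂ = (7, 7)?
Number of paths = 3714369

Inclusion–exclusion. Total paths: C(27, 9) = 4686825. Through P₁: C(8, 4)·C(19, 5) = 813960. Through P₂: C(14, 7)·C(13, 2) = 267696. Since P₁ is strictly southwest of P₂, a monotone path through both must visit P₁ then P₂; paths through both = C(8, 4)·C(6, 3)·C(13, 2) = 109200. Avoid both = 4686825 − 813960 − 267696 + 109200 = 3714369.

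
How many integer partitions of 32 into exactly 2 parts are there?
p(32, 2 parts) = 16

Partitions of n into exactly k parts are in bijection with partitions of n − k into at most k parts (subtract 1 from each part). So p(32, exactly 2) = p(30, parts ≤ 2). Computing via the recurrence p(m, j) = p(m, j−1) + p(m−j, j) gives 16.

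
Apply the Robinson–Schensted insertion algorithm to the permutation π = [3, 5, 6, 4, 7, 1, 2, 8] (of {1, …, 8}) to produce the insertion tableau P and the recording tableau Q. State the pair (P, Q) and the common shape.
P = [1, 2, 6, 7, 8] / [3, 4] / [5];  Q = [1, 2, 3, 5, 8] / [4, 7] / [6];  common shape = (5, 2, 1)

Row-insert the values π_1, π_2, … into P one at a time, bumping the leftmost entry strictly greater than the inserted value down to the next row. The recording tableau Q records, in position (i, j), the step at which that cell was added to P.
  Insert 3 (step 1): P = [3];  Q = [1]
  Insert 5 (step 2): P = [3, 5];  Q = [1, 2]
  Insert 6 (step 3): P = [3, 5, 6];  Q = [1, 2, 3]
  Insert 4 (step 4): P = [3, 4, 6] / [5];  Q = [1, 2, 3] / [4]
  Insert 7 (step 5): P = [3, 4, 6, 7] / [5];  Q = [1, 2, 3, 5] / [4]
  Insert 1 (step 6): P = [1, 4, 6, 7] / [3] / [5];  Q = [1, 2, 3, 5] / [4] / [6]
  Insert 2 (step 7): P = [1, 2, 6, 7] / [3, 4] / [5];  Q = [1, 2, 3, 5] / [4, 7] / [6]
  Insert 8 (step 8): P = [1, 2, 6, 7, 8] / [3, 4] / [5];  Q = [1, 2, 3, 5, 8] / [4, 7] / [6]
Final shape: (5, 2, 1).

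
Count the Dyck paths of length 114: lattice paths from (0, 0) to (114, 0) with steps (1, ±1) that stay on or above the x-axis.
C_57 = 26700952856774851904245220912664

These Dyck paths are counted by the Catalan number C_n = (1/(n + 1)) · C(2n, n). For n = 57: C_57 = (1/58) · C(114, 57) = 1548655265692941410446222812934512/58 = 26700952856774851904245220912664.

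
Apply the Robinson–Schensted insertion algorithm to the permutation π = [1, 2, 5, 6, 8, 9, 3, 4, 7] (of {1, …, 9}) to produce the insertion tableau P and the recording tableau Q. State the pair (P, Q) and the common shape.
P = [1, 2, 3, 4, 7, 9] / [5, 6, 8];  Q = [1, 2, 3, 4, 5, 6] / [7, 8, 9];  common shape = (6, 3)

Row-insert the values π_1, π_2, … into P one at a time, bumping the leftmost entry strictly greater than the inserted value down to the next row. The recording tableau Q records, in position (i, j), the step at which that cell was added to P.
  Insert 1 (step 1): P = [1];  Q = [1]
  Insert 2 (step 2): P = [1, 2];  Q = [1, 2]
  Insert 5 (step 3): P = [1, 2, 5];  Q = [1, 2, 3]
  Insert 6 (step 4): P = [1, 2, 5, 6];  Q = [1, 2, 3, 4]
  Insert 8 (step 5): P = [1, 2, 5, 6, 8];  Q = [1, 2, 3, 4, 5]
  Insert 9 (step 6): P = [1, 2, 5, 6, 8, 9];  Q = [1, 2, 3, 4, 5, 6]
  Insert 3 (step 7): P = [1, 2, 3, 6, 8, 9] / [5];  Q = [1, 2, 3, 4, 5, 6] / [7]
  Insert 4 (step 8): P = [1, 2, 3, 4, 8, 9] / [5, 6];  Q = [1, 2, 3, 4, 5, 6] / [7, 8]
  Insert 7 (step 9): P = [1, 2, 3, 4, 7, 9] / [5, 6, 8];  Q = [1, 2, 3, 4, 5, 6] / [7, 8, 9]
Final shape: (6, 3).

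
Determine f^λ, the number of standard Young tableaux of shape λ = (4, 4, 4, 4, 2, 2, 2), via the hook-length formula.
# SYT of shape (4, 4, 4, 4, 2, 2, 2) = 177827650

Hook-length formula: f^λ = n! / Π hook(c), product over all cells c of the Young diagram. For λ = (4, 4, 4, 4, 2, 2, 2), n = 22 boxes. Hook lengths by row (left-to-right, top-to-bottom): [10, 9, 5, 4]; [9, 8, 4, 3]; [8, 7, 3, 2]; [7, 6, 2, 1]; [4, 3]; [3, 2]; [2, 1]. Product of hooks = 6320730931200. So f^λ = 22! / 6320730931200 = 1124000727777607680000 / 6320730931200 = 177827650.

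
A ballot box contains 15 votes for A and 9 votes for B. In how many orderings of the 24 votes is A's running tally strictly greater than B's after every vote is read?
Strict-lead orderings = 326876

Total orderings of the 24 votes with 15 for A: C(24, 15) = 1307504. By the Bertrand ballot formula (Cycle Lemma / reflection principle), the number of orderings in which A is strictly ahead of B throughout is (p − q)/(p + q) · C(p + q, p) = (15 − 9)/(15 + 9) · 1307504 = 326876.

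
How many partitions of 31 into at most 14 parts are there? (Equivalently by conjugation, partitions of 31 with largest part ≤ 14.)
p(31, parts ≤ 14) = 5928

Use the recurrence p(n, m) = p(n, m−1) + p(n−m, m): either the largest part is < m (count p(n, m−1)) or the largest part is exactly m (remove one copy of m, count p(n−m, m)). With p(0, ·) = 1 this gives p(31, parts ≤ 14) = 5928. (By conjugating Young diagrams, this also counts partitions of 31 into at most 14 parts.)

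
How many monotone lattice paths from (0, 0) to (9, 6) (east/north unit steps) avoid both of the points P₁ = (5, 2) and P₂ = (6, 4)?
Number of paths = 2065

Inclusion–exclusion. Total paths: C(15, 9) = 5005. Through P₁: C(7, 5)·C(8, 4) = 1470. Through P₂: C(10, 6)·C(5, 3) = 2100. Since P₁ is strictly southwest of P₂, a monotone path through both must visit P₁ then P₂; paths through both = C(7, 5)·C(3, 1)·C(5, 3) = 630. Avoid both = 5005 − 1470 − 2100 + 630 = 2065.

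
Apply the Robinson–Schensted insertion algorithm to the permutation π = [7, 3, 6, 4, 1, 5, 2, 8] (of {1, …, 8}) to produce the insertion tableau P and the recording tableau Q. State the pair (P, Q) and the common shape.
P = [1, 2, 5, 8] / [3, 4] / [6] / [7];  Q = [1, 3, 6, 8] / [2, 7] / [4] / [5];  common shape = (4, 2, 1, 1)

Row-insert the values π_1, π_2, … into P one at a time, bumping the leftmost entry strictly greater than the inserted value down to the next row. The recording tableau Q records, in position (i, j), the step at which that cell was added to P.
  Insert 7 (step 1): P = [7];  Q = [1]
  Insert 3 (step 2): P = [3] / [7];  Q = [1] / [2]
  Insert 6 (step 3): P = [3, 6] / [7];  Q = [1, 3] / [2]
  Insert 4 (step 4): P = [3, 4] / [6] / [7];  Q = [1, 3] / [2] / [4]
  Insert 1 (step 5): P = [1, 4] / [3] / [6] / [7];  Q = [1, 3] / [2] / [4] / [5]
  Insert 5 (step 6): P = [1, 4, 5] / [3] / [6] / [7];  Q = [1, 3, 6] / [2] / [4] / [5]
  Insert 2 (step 7): P = [1, 2, 5] / [3, 4] / [6] / [7];  Q = [1, 3, 6] / [2, 7] / [4] / [5]
  Insert 8 (step 8): P = [1, 2, 5, 8] / [3, 4] / [6] / [7];  Q = [1, 3, 6, 8] / [2, 7] / [4] / [5]
Final shape: (4, 2, 1, 1).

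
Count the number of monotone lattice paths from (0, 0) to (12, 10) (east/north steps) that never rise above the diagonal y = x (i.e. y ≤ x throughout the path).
Number of paths = 149226

By the reflection principle (André's argument), the number of monotone paths to (12, 10) with n ≤ m that never go above y = x is C(22, 12) − C(22, 13) = 646646 − 497420 = 149226.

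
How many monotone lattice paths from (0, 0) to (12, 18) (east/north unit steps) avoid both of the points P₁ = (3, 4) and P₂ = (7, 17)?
Number of paths = 56314751

Inclusion–exclusion. Total paths: C(30, 12) = 86493225. Through P₁: C(7, 3)·C(23, 9) = 28601650. Through P₂: C(24, 7)·C(6, 5) = 2076624. Since P₁ is strictly southwest of P₂, a monotone path through both must visit P₁ then P₂; paths through both = C(7, 3)·C(17, 4)·C(6, 5) = 499800. Avoid both = 86493225 − 28601650 − 2076624 + 499800 = 56314751.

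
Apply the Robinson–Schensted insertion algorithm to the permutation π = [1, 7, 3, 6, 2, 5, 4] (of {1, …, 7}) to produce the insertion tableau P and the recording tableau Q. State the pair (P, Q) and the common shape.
P = [1, 2, 4] / [3, 5] / [6] / [7];  Q = [1, 2, 4] / [3, 6] / [5] / [7];  common shape = (3, 2, 1, 1)

Row-insert the values π_1, π_2, … into P one at a time, bumping the leftmost entry strictly greater than the inserted value down to the next row. The recording tableau Q records, in position (i, j), the step at which that cell was added to P.
  Insert 1 (step 1): P = [1];  Q = [1]
  Insert 7 (step 2): P = [1, 7];  Q = [1, 2]
  Insert 3 (step 3): P = [1, 3] / [7];  Q = [1, 2] / [3]
  Insert 6 (step 4): P = [1, 3, 6] / [7];  Q = [1, 2, 4] / [3]
  Insert 2 (step 5): P = [1, 2, 6] / [3] / [7];  Q = [1, 2, 4] / [3] / [5]
  Insert 5 (step 6): P = [1, 2, 5] / [3, 6] / [7];  Q = [1, 2, 4] / [3, 6] / [5]
  Insert 4 (step 7): P = [1, 2, 4] / [3, 5] / [6] / [7];  Q = [1, 2, 4] / [3, 6] / [5] / [7]
Final shape: (3, 2, 1, 1).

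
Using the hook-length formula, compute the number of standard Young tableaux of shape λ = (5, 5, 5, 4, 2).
# SYT of shape (5, 5, 5, 4, 2) = 87297210

Hook-length formula: f^λ = n! / Π hook(c), product over all cells c of the Young diagram. For λ = (5, 5, 5, 4, 2), n = 21 boxes. Hook lengths by row (left-to-right, top-to-bottom): [9, 8, 6, 5, 3]; [8, 7, 5, 4, 2]; [7, 6, 4, 3, 1]; [5, 4, 2, 1]; [2, 1]. Product of hooks = 585252864000. So f^λ = 21! / 585252864000 = 51090942171709440000 / 585252864000 = 87297210.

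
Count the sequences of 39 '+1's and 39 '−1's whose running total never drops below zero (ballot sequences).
C_39 = 680425371729975800390

These ballot sequences are counted by the Catalan number C_n = (1/(n + 1)) · C(2n, n). For n = 39: C_39 = (1/40) · C(78, 39) = 27217014869199032015600/40 = 680425371729975800390.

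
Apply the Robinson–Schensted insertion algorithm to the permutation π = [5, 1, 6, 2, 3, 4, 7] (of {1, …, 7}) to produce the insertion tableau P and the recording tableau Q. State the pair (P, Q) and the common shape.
P = [1, 2, 3, 4, 7] / [5, 6];  Q = [1, 3, 5, 6, 7] / [2, 4];  common shape = (5, 2)

Row-insert the values π_1, π_2, … into P one at a time, bumping the leftmost entry strictly greater than the inserted value down to the next row. The recording tableau Q records, in position (i, j), the step at which that cell was added to P.
  Insert 5 (step 1): P = [5];  Q = [1]
  Insert 1 (step 2): P = [1] / [5];  Q = [1] / [2]
  Insert 6 (step 3): P = [1, 6] / [5];  Q = [1, 3] / [2]
  Insert 2 (step 4): P = [1, 2] / [5, 6];  Q = [1, 3] / [2, 4]
  Insert 3 (step 5): P = [1, 2, 3] / [5, 6];  Q = [1, 3, 5] / [2, 4]
  Insert 4 (step 6): P = [1, 2, 3, 4] / [5, 6];  Q = [1, 3, 5, 6] / [2, 4]
  Insert 7 (step 7): P = [1, 2, 3, 4, 7] / [5, 6];  Q = [1, 3, 5, 6, 7] / [2, 4]
Final shape: (5, 2).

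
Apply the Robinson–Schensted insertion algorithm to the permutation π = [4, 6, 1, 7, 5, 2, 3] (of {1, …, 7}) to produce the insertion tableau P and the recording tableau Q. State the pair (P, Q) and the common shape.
P = [1, 2, 3] / [4, 5, 7] / [6];  Q = [1, 2, 4] / [3, 5, 7] / [6];  common shape = (3, 3, 1)

Row-insert the values π_1, π_2, … into P one at a time, bumping the leftmost entry strictly greater than the inserted value down to the next row. The recording tableau Q records, in position (i, j), the step at which that cell was added to P.
  Insert 4 (step 1): P = [4];  Q = [1]
  Insert 6 (step 2): P = [4, 6];  Q = [1, 2]
  Insert 1 (step 3): P = [1, 6] / [4];  Q = [1, 2] / [3]
  Insert 7 (step 4): P = [1, 6, 7] / [4];  Q = [1, 2, 4] / [3]
  Insert 5 (step 5): P = [1, 5, 7] / [4, 6];  Q = [1, 2, 4] / [3, 5]
  Insert 2 (step 6): P = [1, 2, 7] / [4, 5] / [6];  Q = [1, 2, 4] / [3, 5] / [6]
  Insert 3 (step 7): P = [1, 2, 3] / [4, 5, 7] / [6];  Q = [1, 2, 4] / [3, 5, 7] / [6]
Final shape: (3, 3, 1).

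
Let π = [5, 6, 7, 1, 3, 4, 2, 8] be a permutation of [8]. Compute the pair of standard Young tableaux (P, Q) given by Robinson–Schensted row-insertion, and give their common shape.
P = [1, 2, 4, 8] / [3, 6, 7] / [5];  Q = [1, 2, 3, 8] / [4, 5, 6] / [7];  common shape = (4, 3, 1)

Row-insert the values π_1, π_2, … into P one at a time, bumping the leftmost entry strictly greater than the inserted value down to the next row. The recording tableau Q records, in position (i, j), the step at which that cell was added to P.
  Insert 5 (step 1): P = [5];  Q = [1]
  Insert 6 (step 2): P = [5, 6];  Q = [1, 2]
  Insert 7 (step 3): P = [5, 6, 7];  Q = [1, 2, 3]
  Insert 1 (step 4): P = [1, 6, 7] / [5];  Q = [1, 2, 3] / [4]
  Insert 3 (step 5): P = [1, 3, 7] / [5, 6];  Q = [1, 2, 3] / [4, 5]
  Insert 4 (step 6): P = [1, 3, 4] / [5, 6, 7];  Q = [1, 2, 3] / [4, 5, 6]
  Insert 2 (step 7): P = [1, 2, 4] / [3, 6, 7] / [5];  Q = [1, 2, 3] / [4, 5, 6] / [7]
  Insert 8 (step 8): P = [1, 2, 4, 8] / [3, 6, 7] / [5];  Q = [1, 2, 3, 8] / [4, 5, 6] / [7]
Final shape: (4, 3, 1).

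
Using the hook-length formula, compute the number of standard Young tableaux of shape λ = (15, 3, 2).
# SYT of shape (15, 3, 2) = 55575

Hook-length formula: f^λ = n! / Π hook(c), product over all cells c of the Young diagram. For λ = (15, 3, 2), n = 20 boxes. Hook lengths by row (left-to-right, top-to-bottom): [17, 16, 14, 12, 11, 10, 9, 8, 7, 6, 5, 4, 3, 2, 1]; [4, 3, 1]; [2, 1]. Product of hooks = 43776914227200. So f^λ = 20! / 43776914227200 = 2432902008176640000 / 43776914227200 = 55575.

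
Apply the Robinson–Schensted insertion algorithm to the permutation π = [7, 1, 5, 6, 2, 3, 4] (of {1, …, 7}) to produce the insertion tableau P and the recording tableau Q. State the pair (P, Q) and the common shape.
P = [1, 2, 3, 4] / [5, 6] / [7];  Q = [1, 3, 4, 7] / [2, 6] / [5];  common shape = (4, 2, 1)

Row-insert the values π_1, π_2, … into P one at a time, bumping the leftmost entry strictly greater than the inserted value down to the next row. The recording tableau Q records, in position (i, j), the step at which that cell was added to P.
  Insert 7 (step 1): P = [7];  Q = [1]
  Insert 1 (step 2): P = [1] / [7];  Q = [1] / [2]
  Insert 5 (step 3): P = [1, 5] / [7];  Q = [1, 3] / [2]
  Insert 6 (step 4): P = [1, 5, 6] / [7];  Q = [1, 3, 4] / [2]
  Insert 2 (step 5): P = [1, 2, 6] / [5] / [7];  Q = [1, 3, 4] / [2] / [5]
  Insert 3 (step 6): P = [1, 2, 3] / [5, 6] / [7];  Q = [1, 3, 4] / [2, 6] / [5]
  Insert 4 (step 7): P = [1, 2, 3, 4] / [5, 6] / [7];  Q = [1, 3, 4, 7] / [2, 6] / [5]
Final shape: (4, 2, 1).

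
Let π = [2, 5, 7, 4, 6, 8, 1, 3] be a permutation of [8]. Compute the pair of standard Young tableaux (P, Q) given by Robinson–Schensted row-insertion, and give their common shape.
P = [1, 3, 6, 8] / [2, 4] / [5, 7];  Q = [1, 2, 3, 6] / [4, 5] / [7, 8];  common shape = (4, 2, 2)

Row-insert the values π_1, π_2, … into P one at a time, bumping the leftmost entry strictly greater than the inserted value down to the next row. The recording tableau Q records, in position (i, j), the step at which that cell was added to P.
  Insert 2 (step 1): P = [2];  Q = [1]
  Insert 5 (step 2): P = [2, 5];  Q = [1, 2]
  Insert 7 (step 3): P = [2, 5, 7];  Q = [1, 2, 3]
  Insert 4 (step 4): P = [2, 4, 7] / [5];  Q = [1, 2, 3] / [4]
  Insert 6 (step 5): P = [2, 4, 6] / [5, 7];  Q = [1, 2, 3] / [4, 5]
  Insert 8 (step 6): P = [2, 4, 6, 8] / [5, 7];  Q = [1, 2, 3, 6] / [4, 5]
  Insert 1 (step 7): P = [1, 4, 6, 8] / [2, 7] / [5];  Q = [1, 2, 3, 6] / [4, 5] / [7]
  Insert 3 (step 8): P = [1, 3, 6, 8] / [2, 4] / [5, 7];  Q = [1, 2, 3, 6] / [4, 5] / [7, 8]
Final shape: (4, 2, 2).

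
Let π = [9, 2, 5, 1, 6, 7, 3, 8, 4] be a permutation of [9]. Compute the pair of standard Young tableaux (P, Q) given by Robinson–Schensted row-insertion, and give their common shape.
P = [1, 3, 4, 7, 8] / [2, 5, 6] / [9];  Q = [1, 3, 5, 6, 8] / [2, 7, 9] / [4];  common shape = (5, 3, 1)

Row-insert the values π_1, π_2, … into P one at a time, bumping the leftmost entry strictly greater than the inserted value down to the next row. The recording tableau Q records, in position (i, j), the step at which that cell was added to P.
  Insert 9 (step 1): P = [9];  Q = [1]
  Insert 2 (step 2): P = [2] / [9];  Q = [1] / [2]
  Insert 5 (step 3): P = [2, 5] / [9];  Q = [1, 3] / [2]
  Insert 1 (step 4): P = [1, 5] / [2] / [9];  Q = [1, 3] / [2] / [4]
  Insert 6 (step 5): P = [1, 5, 6] / [2] / [9];  Q = [1, 3, 5] / [2] / [4]
  Insert 7 (step 6): P = [1, 5, 6, 7] / [2] / [9];  Q = [1, 3, 5, 6] / [2] / [4]
  Insert 3 (step 7): P = [1, 3, 6, 7] / [2, 5] / [9];  Q = [1, 3, 5, 6] / [2, 7] / [4]
  Insert 8 (step 8): P = [1, 3, 6, 7, 8] / [2, 5] / [9];  Q = [1, 3, 5, 6, 8] / [2, 7] / [4]
  Insert 4 (step 9): P = [1, 3, 4, 7, 8] / [2, 5, 6] / [9];  Q = [1, 3, 5, 6, 8] / [2, 7, 9] / [4]
Final shape: (5, 3, 1).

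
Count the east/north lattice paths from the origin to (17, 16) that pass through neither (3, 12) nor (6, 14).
Number of paths = 1162742430

Inclusion–exclusion. Total paths: C(33, 17) = 1166803110. Through P₁: C(15, 3)·C(18, 14) = 1392300. Through P₂: C(20, 6)·C(13, 11) = 3023280. Since P₁ is strictly southwest of P₂, a monotone path through both must visit P₁ then P₂; paths through both = C(15, 3)·C(5, 3)·C(13, 11) = 354900. Avoid both = 1166803110 − 1392300 − 3023280 + 354900 = 1162742430.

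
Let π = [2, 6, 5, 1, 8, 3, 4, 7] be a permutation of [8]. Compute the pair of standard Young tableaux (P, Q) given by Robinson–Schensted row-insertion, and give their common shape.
P = [1, 3, 4, 7] / [2, 5, 8] / [6];  Q = [1, 2, 5, 8] / [3, 6, 7] / [4];  common shape = (4, 3, 1)

Row-insert the values π_1, π_2, … into P one at a time, bumping the leftmost entry strictly greater than the inserted value down to the next row. The recording tableau Q records, in position (i, j), the step at which that cell was added to P.
  Insert 2 (step 1): P = [2];  Q = [1]
  Insert 6 (step 2): P = [2, 6];  Q = [1, 2]
  Insert 5 (step 3): P = [2, 5] / [6];  Q = [1, 2] / [3]
  Insert 1 (step 4): P = [1, 5] / [2] / [6];  Q = [1, 2] / [3] / [4]
  Insert 8 (step 5): P = [1, 5, 8] / [2] / [6];  Q = [1, 2, 5] / [3] / [4]
  Insert 3 (step 6): P = [1, 3, 8] / [2, 5] / [6];  Q = [1, 2, 5] / [3, 6] / [4]
  Insert 4 (step 7): P = [1, 3, 4] / [2, 5, 8] / [6];  Q = [1, 2, 5] / [3, 6, 7] / [4]
  Insert 7 (step 8): P = [1, 3, 4, 7] / [2, 5, 8] / [6];  Q = [1, 2, 5, 8] / [3, 6, 7] / [4]
Final shape: (4, 3, 1).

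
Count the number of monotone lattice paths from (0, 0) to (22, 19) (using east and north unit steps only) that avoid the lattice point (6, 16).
Number of paths = 244590370203

Total paths from (0, 0) to (22, 19): C(41, 22) = 244662670200. Paths through (6, 16): (paths (0, 0) → (6, 16)) × (paths (6, 16) → (22, 19)) = C(22, 6) · C(19, 16) = 74613 · 969 = 72299997. Avoidance count = 244662670200 − 72299997 = 244590370203.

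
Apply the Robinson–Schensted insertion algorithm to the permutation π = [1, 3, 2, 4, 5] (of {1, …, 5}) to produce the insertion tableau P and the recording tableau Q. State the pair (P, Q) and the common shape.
P = [1, 2, 4, 5] / [3];  Q = [1, 2, 4, 5] / [3];  common shape = (4, 1)

Row-insert the values π_1, π_2, … into P one at a time, bumping the leftmost entry strictly greater than the inserted value down to the next row. The recording tableau Q records, in position (i, j), the step at which that cell was added to P.
  Insert 1 (step 1): P = [1];  Q = [1]
  Insert 3 (step 2): P = [1, 3];  Q = [1, 2]
  Insert 2 (step 3): P = [1, 2] / [3];  Q = [1, 2] / [3]
  Insert 4 (step 4): P = [1, 2, 4] / [3];  Q = [1, 2, 4] / [3]
  Insert 5 (step 5): P = [1, 2, 4, 5] / [3];  Q = [1, 2, 4, 5] / [3]
Final shape: (4, 1).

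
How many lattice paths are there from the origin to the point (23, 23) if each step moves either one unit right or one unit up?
Number of paths = 8233430727600

A monotone lattice path from (0, 0) to (23, 23) consists of 23 east steps and 23 north steps in some order, so it is determined by which 23 of the 46 steps are east. The count is C(46, 23) = 8233430727600.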